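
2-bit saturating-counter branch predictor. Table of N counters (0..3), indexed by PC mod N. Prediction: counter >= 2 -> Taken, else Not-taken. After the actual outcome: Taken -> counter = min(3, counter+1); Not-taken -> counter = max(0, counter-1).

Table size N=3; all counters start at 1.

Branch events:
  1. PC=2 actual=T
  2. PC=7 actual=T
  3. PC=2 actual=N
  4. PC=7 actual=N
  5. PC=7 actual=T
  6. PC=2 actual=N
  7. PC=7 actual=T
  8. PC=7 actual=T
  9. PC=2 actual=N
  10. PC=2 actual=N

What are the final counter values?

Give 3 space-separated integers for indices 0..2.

Ev 1: PC=2 idx=2 pred=N actual=T -> ctr[2]=2
Ev 2: PC=7 idx=1 pred=N actual=T -> ctr[1]=2
Ev 3: PC=2 idx=2 pred=T actual=N -> ctr[2]=1
Ev 4: PC=7 idx=1 pred=T actual=N -> ctr[1]=1
Ev 5: PC=7 idx=1 pred=N actual=T -> ctr[1]=2
Ev 6: PC=2 idx=2 pred=N actual=N -> ctr[2]=0
Ev 7: PC=7 idx=1 pred=T actual=T -> ctr[1]=3
Ev 8: PC=7 idx=1 pred=T actual=T -> ctr[1]=3
Ev 9: PC=2 idx=2 pred=N actual=N -> ctr[2]=0
Ev 10: PC=2 idx=2 pred=N actual=N -> ctr[2]=0

Answer: 1 3 0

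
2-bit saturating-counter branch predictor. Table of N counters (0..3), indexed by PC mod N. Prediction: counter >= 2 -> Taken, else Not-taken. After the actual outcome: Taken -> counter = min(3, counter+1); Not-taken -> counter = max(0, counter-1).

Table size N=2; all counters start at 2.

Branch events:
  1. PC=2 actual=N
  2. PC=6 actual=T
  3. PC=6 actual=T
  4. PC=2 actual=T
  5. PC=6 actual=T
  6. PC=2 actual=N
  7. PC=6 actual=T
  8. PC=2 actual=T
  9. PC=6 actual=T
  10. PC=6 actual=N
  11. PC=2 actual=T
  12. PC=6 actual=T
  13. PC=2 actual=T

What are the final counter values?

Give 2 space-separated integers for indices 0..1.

Answer: 3 2

Derivation:
Ev 1: PC=2 idx=0 pred=T actual=N -> ctr[0]=1
Ev 2: PC=6 idx=0 pred=N actual=T -> ctr[0]=2
Ev 3: PC=6 idx=0 pred=T actual=T -> ctr[0]=3
Ev 4: PC=2 idx=0 pred=T actual=T -> ctr[0]=3
Ev 5: PC=6 idx=0 pred=T actual=T -> ctr[0]=3
Ev 6: PC=2 idx=0 pred=T actual=N -> ctr[0]=2
Ev 7: PC=6 idx=0 pred=T actual=T -> ctr[0]=3
Ev 8: PC=2 idx=0 pred=T actual=T -> ctr[0]=3
Ev 9: PC=6 idx=0 pred=T actual=T -> ctr[0]=3
Ev 10: PC=6 idx=0 pred=T actual=N -> ctr[0]=2
Ev 11: PC=2 idx=0 pred=T actual=T -> ctr[0]=3
Ev 12: PC=6 idx=0 pred=T actual=T -> ctr[0]=3
Ev 13: PC=2 idx=0 pred=T actual=T -> ctr[0]=3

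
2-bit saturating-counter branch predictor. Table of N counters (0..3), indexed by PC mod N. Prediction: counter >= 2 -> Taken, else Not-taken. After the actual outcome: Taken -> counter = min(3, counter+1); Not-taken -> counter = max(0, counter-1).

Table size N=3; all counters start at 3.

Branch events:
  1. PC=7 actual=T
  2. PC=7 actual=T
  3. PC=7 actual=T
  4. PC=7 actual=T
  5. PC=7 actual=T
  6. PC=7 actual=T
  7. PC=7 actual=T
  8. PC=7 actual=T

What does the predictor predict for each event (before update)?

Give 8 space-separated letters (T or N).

Ev 1: PC=7 idx=1 pred=T actual=T -> ctr[1]=3
Ev 2: PC=7 idx=1 pred=T actual=T -> ctr[1]=3
Ev 3: PC=7 idx=1 pred=T actual=T -> ctr[1]=3
Ev 4: PC=7 idx=1 pred=T actual=T -> ctr[1]=3
Ev 5: PC=7 idx=1 pred=T actual=T -> ctr[1]=3
Ev 6: PC=7 idx=1 pred=T actual=T -> ctr[1]=3
Ev 7: PC=7 idx=1 pred=T actual=T -> ctr[1]=3
Ev 8: PC=7 idx=1 pred=T actual=T -> ctr[1]=3

Answer: T T T T T T T T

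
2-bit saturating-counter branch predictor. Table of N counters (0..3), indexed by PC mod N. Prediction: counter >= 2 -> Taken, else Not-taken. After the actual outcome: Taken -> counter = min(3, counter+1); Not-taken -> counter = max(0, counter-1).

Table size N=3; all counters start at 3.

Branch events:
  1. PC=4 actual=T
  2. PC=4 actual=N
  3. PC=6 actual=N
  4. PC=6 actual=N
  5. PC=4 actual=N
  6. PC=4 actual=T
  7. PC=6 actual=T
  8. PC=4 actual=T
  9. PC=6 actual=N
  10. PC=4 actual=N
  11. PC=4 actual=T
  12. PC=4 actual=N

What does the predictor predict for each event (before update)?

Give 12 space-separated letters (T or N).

Answer: T T T T T N N T T T T T

Derivation:
Ev 1: PC=4 idx=1 pred=T actual=T -> ctr[1]=3
Ev 2: PC=4 idx=1 pred=T actual=N -> ctr[1]=2
Ev 3: PC=6 idx=0 pred=T actual=N -> ctr[0]=2
Ev 4: PC=6 idx=0 pred=T actual=N -> ctr[0]=1
Ev 5: PC=4 idx=1 pred=T actual=N -> ctr[1]=1
Ev 6: PC=4 idx=1 pred=N actual=T -> ctr[1]=2
Ev 7: PC=6 idx=0 pred=N actual=T -> ctr[0]=2
Ev 8: PC=4 idx=1 pred=T actual=T -> ctr[1]=3
Ev 9: PC=6 idx=0 pred=T actual=N -> ctr[0]=1
Ev 10: PC=4 idx=1 pred=T actual=N -> ctr[1]=2
Ev 11: PC=4 idx=1 pred=T actual=T -> ctr[1]=3
Ev 12: PC=4 idx=1 pred=T actual=N -> ctr[1]=2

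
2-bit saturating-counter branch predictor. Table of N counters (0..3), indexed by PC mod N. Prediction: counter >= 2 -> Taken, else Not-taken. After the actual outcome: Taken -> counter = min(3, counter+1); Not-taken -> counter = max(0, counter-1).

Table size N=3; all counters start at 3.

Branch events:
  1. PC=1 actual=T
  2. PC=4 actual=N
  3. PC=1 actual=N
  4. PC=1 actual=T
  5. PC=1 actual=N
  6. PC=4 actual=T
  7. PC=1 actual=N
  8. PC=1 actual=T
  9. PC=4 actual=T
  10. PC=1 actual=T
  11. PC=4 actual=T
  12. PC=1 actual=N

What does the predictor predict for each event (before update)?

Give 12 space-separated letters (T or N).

Ev 1: PC=1 idx=1 pred=T actual=T -> ctr[1]=3
Ev 2: PC=4 idx=1 pred=T actual=N -> ctr[1]=2
Ev 3: PC=1 idx=1 pred=T actual=N -> ctr[1]=1
Ev 4: PC=1 idx=1 pred=N actual=T -> ctr[1]=2
Ev 5: PC=1 idx=1 pred=T actual=N -> ctr[1]=1
Ev 6: PC=4 idx=1 pred=N actual=T -> ctr[1]=2
Ev 7: PC=1 idx=1 pred=T actual=N -> ctr[1]=1
Ev 8: PC=1 idx=1 pred=N actual=T -> ctr[1]=2
Ev 9: PC=4 idx=1 pred=T actual=T -> ctr[1]=3
Ev 10: PC=1 idx=1 pred=T actual=T -> ctr[1]=3
Ev 11: PC=4 idx=1 pred=T actual=T -> ctr[1]=3
Ev 12: PC=1 idx=1 pred=T actual=N -> ctr[1]=2

Answer: T T T N T N T N T T T T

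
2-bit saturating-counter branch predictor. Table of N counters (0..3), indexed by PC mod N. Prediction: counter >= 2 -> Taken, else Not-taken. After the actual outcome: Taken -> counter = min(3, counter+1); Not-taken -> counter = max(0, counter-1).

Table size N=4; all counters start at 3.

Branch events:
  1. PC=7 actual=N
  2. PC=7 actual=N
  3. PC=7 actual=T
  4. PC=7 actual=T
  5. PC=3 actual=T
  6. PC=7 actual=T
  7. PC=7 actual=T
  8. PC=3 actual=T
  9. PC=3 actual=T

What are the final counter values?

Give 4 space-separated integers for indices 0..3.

Answer: 3 3 3 3

Derivation:
Ev 1: PC=7 idx=3 pred=T actual=N -> ctr[3]=2
Ev 2: PC=7 idx=3 pred=T actual=N -> ctr[3]=1
Ev 3: PC=7 idx=3 pred=N actual=T -> ctr[3]=2
Ev 4: PC=7 idx=3 pred=T actual=T -> ctr[3]=3
Ev 5: PC=3 idx=3 pred=T actual=T -> ctr[3]=3
Ev 6: PC=7 idx=3 pred=T actual=T -> ctr[3]=3
Ev 7: PC=7 idx=3 pred=T actual=T -> ctr[3]=3
Ev 8: PC=3 idx=3 pred=T actual=T -> ctr[3]=3
Ev 9: PC=3 idx=3 pred=T actual=T -> ctr[3]=3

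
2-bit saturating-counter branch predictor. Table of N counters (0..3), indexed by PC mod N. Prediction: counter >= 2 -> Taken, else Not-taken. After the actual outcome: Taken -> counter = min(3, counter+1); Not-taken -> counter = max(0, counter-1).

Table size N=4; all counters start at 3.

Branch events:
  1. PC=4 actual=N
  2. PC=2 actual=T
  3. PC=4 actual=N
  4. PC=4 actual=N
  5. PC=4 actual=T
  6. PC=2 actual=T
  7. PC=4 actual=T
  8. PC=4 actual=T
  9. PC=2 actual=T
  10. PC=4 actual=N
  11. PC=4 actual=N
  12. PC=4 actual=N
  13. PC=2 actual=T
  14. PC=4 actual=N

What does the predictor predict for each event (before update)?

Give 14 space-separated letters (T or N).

Answer: T T T N N T N T T T T N T N

Derivation:
Ev 1: PC=4 idx=0 pred=T actual=N -> ctr[0]=2
Ev 2: PC=2 idx=2 pred=T actual=T -> ctr[2]=3
Ev 3: PC=4 idx=0 pred=T actual=N -> ctr[0]=1
Ev 4: PC=4 idx=0 pred=N actual=N -> ctr[0]=0
Ev 5: PC=4 idx=0 pred=N actual=T -> ctr[0]=1
Ev 6: PC=2 idx=2 pred=T actual=T -> ctr[2]=3
Ev 7: PC=4 idx=0 pred=N actual=T -> ctr[0]=2
Ev 8: PC=4 idx=0 pred=T actual=T -> ctr[0]=3
Ev 9: PC=2 idx=2 pred=T actual=T -> ctr[2]=3
Ev 10: PC=4 idx=0 pred=T actual=N -> ctr[0]=2
Ev 11: PC=4 idx=0 pred=T actual=N -> ctr[0]=1
Ev 12: PC=4 idx=0 pred=N actual=N -> ctr[0]=0
Ev 13: PC=2 idx=2 pred=T actual=T -> ctr[2]=3
Ev 14: PC=4 idx=0 pred=N actual=N -> ctr[0]=0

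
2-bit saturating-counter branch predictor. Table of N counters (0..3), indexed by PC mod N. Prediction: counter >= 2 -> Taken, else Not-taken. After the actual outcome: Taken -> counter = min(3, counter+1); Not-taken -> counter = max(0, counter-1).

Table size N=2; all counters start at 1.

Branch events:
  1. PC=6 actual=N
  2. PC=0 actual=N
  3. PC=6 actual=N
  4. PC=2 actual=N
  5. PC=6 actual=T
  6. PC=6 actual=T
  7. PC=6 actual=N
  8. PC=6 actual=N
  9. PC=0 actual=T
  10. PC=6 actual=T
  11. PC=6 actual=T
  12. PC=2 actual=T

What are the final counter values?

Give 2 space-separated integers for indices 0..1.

Answer: 3 1

Derivation:
Ev 1: PC=6 idx=0 pred=N actual=N -> ctr[0]=0
Ev 2: PC=0 idx=0 pred=N actual=N -> ctr[0]=0
Ev 3: PC=6 idx=0 pred=N actual=N -> ctr[0]=0
Ev 4: PC=2 idx=0 pred=N actual=N -> ctr[0]=0
Ev 5: PC=6 idx=0 pred=N actual=T -> ctr[0]=1
Ev 6: PC=6 idx=0 pred=N actual=T -> ctr[0]=2
Ev 7: PC=6 idx=0 pred=T actual=N -> ctr[0]=1
Ev 8: PC=6 idx=0 pred=N actual=N -> ctr[0]=0
Ev 9: PC=0 idx=0 pred=N actual=T -> ctr[0]=1
Ev 10: PC=6 idx=0 pred=N actual=T -> ctr[0]=2
Ev 11: PC=6 idx=0 pred=T actual=T -> ctr[0]=3
Ev 12: PC=2 idx=0 pred=T actual=T -> ctr[0]=3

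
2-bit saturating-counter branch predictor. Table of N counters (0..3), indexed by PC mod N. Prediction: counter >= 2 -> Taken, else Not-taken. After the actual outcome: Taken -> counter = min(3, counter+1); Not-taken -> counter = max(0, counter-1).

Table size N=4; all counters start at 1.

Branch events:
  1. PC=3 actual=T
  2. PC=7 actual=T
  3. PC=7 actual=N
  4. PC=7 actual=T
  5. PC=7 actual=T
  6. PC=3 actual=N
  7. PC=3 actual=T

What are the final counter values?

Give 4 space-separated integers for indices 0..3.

Answer: 1 1 1 3

Derivation:
Ev 1: PC=3 idx=3 pred=N actual=T -> ctr[3]=2
Ev 2: PC=7 idx=3 pred=T actual=T -> ctr[3]=3
Ev 3: PC=7 idx=3 pred=T actual=N -> ctr[3]=2
Ev 4: PC=7 idx=3 pred=T actual=T -> ctr[3]=3
Ev 5: PC=7 idx=3 pred=T actual=T -> ctr[3]=3
Ev 6: PC=3 idx=3 pred=T actual=N -> ctr[3]=2
Ev 7: PC=3 idx=3 pred=T actual=T -> ctr[3]=3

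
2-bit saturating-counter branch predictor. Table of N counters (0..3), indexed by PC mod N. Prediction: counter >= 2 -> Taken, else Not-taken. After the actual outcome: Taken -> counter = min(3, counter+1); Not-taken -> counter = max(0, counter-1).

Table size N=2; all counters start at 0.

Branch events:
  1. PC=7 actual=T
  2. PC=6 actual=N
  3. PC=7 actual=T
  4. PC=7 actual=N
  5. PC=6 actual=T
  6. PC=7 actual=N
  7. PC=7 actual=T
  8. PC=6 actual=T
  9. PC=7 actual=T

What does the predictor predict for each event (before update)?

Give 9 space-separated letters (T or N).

Ev 1: PC=7 idx=1 pred=N actual=T -> ctr[1]=1
Ev 2: PC=6 idx=0 pred=N actual=N -> ctr[0]=0
Ev 3: PC=7 idx=1 pred=N actual=T -> ctr[1]=2
Ev 4: PC=7 idx=1 pred=T actual=N -> ctr[1]=1
Ev 5: PC=6 idx=0 pred=N actual=T -> ctr[0]=1
Ev 6: PC=7 idx=1 pred=N actual=N -> ctr[1]=0
Ev 7: PC=7 idx=1 pred=N actual=T -> ctr[1]=1
Ev 8: PC=6 idx=0 pred=N actual=T -> ctr[0]=2
Ev 9: PC=7 idx=1 pred=N actual=T -> ctr[1]=2

Answer: N N N T N N N N N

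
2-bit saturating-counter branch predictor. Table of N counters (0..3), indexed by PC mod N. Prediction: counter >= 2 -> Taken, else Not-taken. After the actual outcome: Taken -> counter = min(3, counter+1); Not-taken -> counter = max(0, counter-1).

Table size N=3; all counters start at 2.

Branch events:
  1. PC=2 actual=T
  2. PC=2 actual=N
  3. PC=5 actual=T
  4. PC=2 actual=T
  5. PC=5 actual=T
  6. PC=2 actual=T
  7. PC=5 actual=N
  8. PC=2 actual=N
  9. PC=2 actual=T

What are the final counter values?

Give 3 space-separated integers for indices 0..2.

Ev 1: PC=2 idx=2 pred=T actual=T -> ctr[2]=3
Ev 2: PC=2 idx=2 pred=T actual=N -> ctr[2]=2
Ev 3: PC=5 idx=2 pred=T actual=T -> ctr[2]=3
Ev 4: PC=2 idx=2 pred=T actual=T -> ctr[2]=3
Ev 5: PC=5 idx=2 pred=T actual=T -> ctr[2]=3
Ev 6: PC=2 idx=2 pred=T actual=T -> ctr[2]=3
Ev 7: PC=5 idx=2 pred=T actual=N -> ctr[2]=2
Ev 8: PC=2 idx=2 pred=T actual=N -> ctr[2]=1
Ev 9: PC=2 idx=2 pred=N actual=T -> ctr[2]=2

Answer: 2 2 2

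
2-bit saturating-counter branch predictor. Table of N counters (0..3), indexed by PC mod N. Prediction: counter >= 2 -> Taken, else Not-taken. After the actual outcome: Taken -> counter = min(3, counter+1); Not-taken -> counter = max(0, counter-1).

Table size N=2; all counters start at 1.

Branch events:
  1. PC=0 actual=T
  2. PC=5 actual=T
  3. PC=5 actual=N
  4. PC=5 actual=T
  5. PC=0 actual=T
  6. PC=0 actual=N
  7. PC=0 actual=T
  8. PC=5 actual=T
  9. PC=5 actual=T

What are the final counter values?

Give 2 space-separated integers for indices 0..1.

Answer: 3 3

Derivation:
Ev 1: PC=0 idx=0 pred=N actual=T -> ctr[0]=2
Ev 2: PC=5 idx=1 pred=N actual=T -> ctr[1]=2
Ev 3: PC=5 idx=1 pred=T actual=N -> ctr[1]=1
Ev 4: PC=5 idx=1 pred=N actual=T -> ctr[1]=2
Ev 5: PC=0 idx=0 pred=T actual=T -> ctr[0]=3
Ev 6: PC=0 idx=0 pred=T actual=N -> ctr[0]=2
Ev 7: PC=0 idx=0 pred=T actual=T -> ctr[0]=3
Ev 8: PC=5 idx=1 pred=T actual=T -> ctr[1]=3
Ev 9: PC=5 idx=1 pred=T actual=T -> ctr[1]=3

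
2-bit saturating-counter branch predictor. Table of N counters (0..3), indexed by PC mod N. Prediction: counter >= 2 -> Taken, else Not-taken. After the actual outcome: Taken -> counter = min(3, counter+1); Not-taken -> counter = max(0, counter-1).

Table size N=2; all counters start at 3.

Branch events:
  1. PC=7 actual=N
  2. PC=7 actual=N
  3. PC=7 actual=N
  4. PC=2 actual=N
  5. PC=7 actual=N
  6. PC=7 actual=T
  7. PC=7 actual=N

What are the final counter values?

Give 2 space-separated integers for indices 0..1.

Answer: 2 0

Derivation:
Ev 1: PC=7 idx=1 pred=T actual=N -> ctr[1]=2
Ev 2: PC=7 idx=1 pred=T actual=N -> ctr[1]=1
Ev 3: PC=7 idx=1 pred=N actual=N -> ctr[1]=0
Ev 4: PC=2 idx=0 pred=T actual=N -> ctr[0]=2
Ev 5: PC=7 idx=1 pred=N actual=N -> ctr[1]=0
Ev 6: PC=7 idx=1 pred=N actual=T -> ctr[1]=1
Ev 7: PC=7 idx=1 pred=N actual=N -> ctr[1]=0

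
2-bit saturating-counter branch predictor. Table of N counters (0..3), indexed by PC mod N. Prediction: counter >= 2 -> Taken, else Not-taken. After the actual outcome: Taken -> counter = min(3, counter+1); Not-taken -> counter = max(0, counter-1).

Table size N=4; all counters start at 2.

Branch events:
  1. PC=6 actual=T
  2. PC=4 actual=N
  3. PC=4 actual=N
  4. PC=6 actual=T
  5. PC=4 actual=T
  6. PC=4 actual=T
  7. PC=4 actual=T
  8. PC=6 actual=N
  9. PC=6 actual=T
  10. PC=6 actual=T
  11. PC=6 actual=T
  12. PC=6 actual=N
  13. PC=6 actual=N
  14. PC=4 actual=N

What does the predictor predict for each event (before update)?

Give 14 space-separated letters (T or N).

Ev 1: PC=6 idx=2 pred=T actual=T -> ctr[2]=3
Ev 2: PC=4 idx=0 pred=T actual=N -> ctr[0]=1
Ev 3: PC=4 idx=0 pred=N actual=N -> ctr[0]=0
Ev 4: PC=6 idx=2 pred=T actual=T -> ctr[2]=3
Ev 5: PC=4 idx=0 pred=N actual=T -> ctr[0]=1
Ev 6: PC=4 idx=0 pred=N actual=T -> ctr[0]=2
Ev 7: PC=4 idx=0 pred=T actual=T -> ctr[0]=3
Ev 8: PC=6 idx=2 pred=T actual=N -> ctr[2]=2
Ev 9: PC=6 idx=2 pred=T actual=T -> ctr[2]=3
Ev 10: PC=6 idx=2 pred=T actual=T -> ctr[2]=3
Ev 11: PC=6 idx=2 pred=T actual=T -> ctr[2]=3
Ev 12: PC=6 idx=2 pred=T actual=N -> ctr[2]=2
Ev 13: PC=6 idx=2 pred=T actual=N -> ctr[2]=1
Ev 14: PC=4 idx=0 pred=T actual=N -> ctr[0]=2

Answer: T T N T N N T T T T T T T T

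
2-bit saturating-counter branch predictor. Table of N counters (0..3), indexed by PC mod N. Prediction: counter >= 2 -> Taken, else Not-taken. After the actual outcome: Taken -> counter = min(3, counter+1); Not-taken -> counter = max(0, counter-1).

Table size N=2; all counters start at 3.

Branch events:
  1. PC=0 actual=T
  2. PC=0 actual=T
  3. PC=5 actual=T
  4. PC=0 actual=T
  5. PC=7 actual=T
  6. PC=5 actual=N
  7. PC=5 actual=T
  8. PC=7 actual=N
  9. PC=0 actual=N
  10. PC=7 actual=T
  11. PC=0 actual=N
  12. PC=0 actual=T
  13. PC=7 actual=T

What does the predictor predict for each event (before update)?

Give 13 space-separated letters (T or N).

Ev 1: PC=0 idx=0 pred=T actual=T -> ctr[0]=3
Ev 2: PC=0 idx=0 pred=T actual=T -> ctr[0]=3
Ev 3: PC=5 idx=1 pred=T actual=T -> ctr[1]=3
Ev 4: PC=0 idx=0 pred=T actual=T -> ctr[0]=3
Ev 5: PC=7 idx=1 pred=T actual=T -> ctr[1]=3
Ev 6: PC=5 idx=1 pred=T actual=N -> ctr[1]=2
Ev 7: PC=5 idx=1 pred=T actual=T -> ctr[1]=3
Ev 8: PC=7 idx=1 pred=T actual=N -> ctr[1]=2
Ev 9: PC=0 idx=0 pred=T actual=N -> ctr[0]=2
Ev 10: PC=7 idx=1 pred=T actual=T -> ctr[1]=3
Ev 11: PC=0 idx=0 pred=T actual=N -> ctr[0]=1
Ev 12: PC=0 idx=0 pred=N actual=T -> ctr[0]=2
Ev 13: PC=7 idx=1 pred=T actual=T -> ctr[1]=3

Answer: T T T T T T T T T T T N T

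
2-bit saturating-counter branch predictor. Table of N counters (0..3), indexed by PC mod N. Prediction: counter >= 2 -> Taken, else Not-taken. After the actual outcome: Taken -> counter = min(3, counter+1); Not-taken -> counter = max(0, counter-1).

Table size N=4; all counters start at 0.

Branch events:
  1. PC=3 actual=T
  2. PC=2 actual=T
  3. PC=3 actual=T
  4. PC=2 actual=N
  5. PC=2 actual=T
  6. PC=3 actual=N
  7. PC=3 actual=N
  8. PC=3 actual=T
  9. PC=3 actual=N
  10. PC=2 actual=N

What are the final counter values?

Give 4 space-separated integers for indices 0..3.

Ev 1: PC=3 idx=3 pred=N actual=T -> ctr[3]=1
Ev 2: PC=2 idx=2 pred=N actual=T -> ctr[2]=1
Ev 3: PC=3 idx=3 pred=N actual=T -> ctr[3]=2
Ev 4: PC=2 idx=2 pred=N actual=N -> ctr[2]=0
Ev 5: PC=2 idx=2 pred=N actual=T -> ctr[2]=1
Ev 6: PC=3 idx=3 pred=T actual=N -> ctr[3]=1
Ev 7: PC=3 idx=3 pred=N actual=N -> ctr[3]=0
Ev 8: PC=3 idx=3 pred=N actual=T -> ctr[3]=1
Ev 9: PC=3 idx=3 pred=N actual=N -> ctr[3]=0
Ev 10: PC=2 idx=2 pred=N actual=N -> ctr[2]=0

Answer: 0 0 0 0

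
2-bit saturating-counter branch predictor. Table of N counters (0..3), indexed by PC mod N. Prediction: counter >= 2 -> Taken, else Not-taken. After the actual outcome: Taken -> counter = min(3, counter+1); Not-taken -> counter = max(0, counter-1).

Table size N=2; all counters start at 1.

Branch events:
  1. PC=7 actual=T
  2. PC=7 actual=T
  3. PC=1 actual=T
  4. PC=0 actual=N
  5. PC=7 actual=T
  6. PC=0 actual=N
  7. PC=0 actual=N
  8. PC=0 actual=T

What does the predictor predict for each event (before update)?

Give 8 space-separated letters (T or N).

Ev 1: PC=7 idx=1 pred=N actual=T -> ctr[1]=2
Ev 2: PC=7 idx=1 pred=T actual=T -> ctr[1]=3
Ev 3: PC=1 idx=1 pred=T actual=T -> ctr[1]=3
Ev 4: PC=0 idx=0 pred=N actual=N -> ctr[0]=0
Ev 5: PC=7 idx=1 pred=T actual=T -> ctr[1]=3
Ev 6: PC=0 idx=0 pred=N actual=N -> ctr[0]=0
Ev 7: PC=0 idx=0 pred=N actual=N -> ctr[0]=0
Ev 8: PC=0 idx=0 pred=N actual=T -> ctr[0]=1

Answer: N T T N T N N N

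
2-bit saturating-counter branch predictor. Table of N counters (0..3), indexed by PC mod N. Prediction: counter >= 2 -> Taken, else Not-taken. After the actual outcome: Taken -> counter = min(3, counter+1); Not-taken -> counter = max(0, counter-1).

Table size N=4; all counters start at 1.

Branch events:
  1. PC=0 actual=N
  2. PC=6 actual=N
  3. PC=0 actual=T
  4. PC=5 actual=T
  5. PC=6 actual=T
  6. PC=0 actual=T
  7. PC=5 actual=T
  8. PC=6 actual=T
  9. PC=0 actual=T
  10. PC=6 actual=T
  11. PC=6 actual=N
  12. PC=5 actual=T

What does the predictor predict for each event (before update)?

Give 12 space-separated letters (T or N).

Ev 1: PC=0 idx=0 pred=N actual=N -> ctr[0]=0
Ev 2: PC=6 idx=2 pred=N actual=N -> ctr[2]=0
Ev 3: PC=0 idx=0 pred=N actual=T -> ctr[0]=1
Ev 4: PC=5 idx=1 pred=N actual=T -> ctr[1]=2
Ev 5: PC=6 idx=2 pred=N actual=T -> ctr[2]=1
Ev 6: PC=0 idx=0 pred=N actual=T -> ctr[0]=2
Ev 7: PC=5 idx=1 pred=T actual=T -> ctr[1]=3
Ev 8: PC=6 idx=2 pred=N actual=T -> ctr[2]=2
Ev 9: PC=0 idx=0 pred=T actual=T -> ctr[0]=3
Ev 10: PC=6 idx=2 pred=T actual=T -> ctr[2]=3
Ev 11: PC=6 idx=2 pred=T actual=N -> ctr[2]=2
Ev 12: PC=5 idx=1 pred=T actual=T -> ctr[1]=3

Answer: N N N N N N T N T T T T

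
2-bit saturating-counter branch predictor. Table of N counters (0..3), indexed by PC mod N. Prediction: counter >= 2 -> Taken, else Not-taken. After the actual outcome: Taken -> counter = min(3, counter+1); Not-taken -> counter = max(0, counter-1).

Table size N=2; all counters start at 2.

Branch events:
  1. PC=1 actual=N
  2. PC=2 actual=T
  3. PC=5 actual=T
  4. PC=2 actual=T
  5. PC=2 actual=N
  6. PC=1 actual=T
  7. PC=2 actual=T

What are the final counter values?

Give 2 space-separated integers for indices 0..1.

Ev 1: PC=1 idx=1 pred=T actual=N -> ctr[1]=1
Ev 2: PC=2 idx=0 pred=T actual=T -> ctr[0]=3
Ev 3: PC=5 idx=1 pred=N actual=T -> ctr[1]=2
Ev 4: PC=2 idx=0 pred=T actual=T -> ctr[0]=3
Ev 5: PC=2 idx=0 pred=T actual=N -> ctr[0]=2
Ev 6: PC=1 idx=1 pred=T actual=T -> ctr[1]=3
Ev 7: PC=2 idx=0 pred=T actual=T -> ctr[0]=3

Answer: 3 3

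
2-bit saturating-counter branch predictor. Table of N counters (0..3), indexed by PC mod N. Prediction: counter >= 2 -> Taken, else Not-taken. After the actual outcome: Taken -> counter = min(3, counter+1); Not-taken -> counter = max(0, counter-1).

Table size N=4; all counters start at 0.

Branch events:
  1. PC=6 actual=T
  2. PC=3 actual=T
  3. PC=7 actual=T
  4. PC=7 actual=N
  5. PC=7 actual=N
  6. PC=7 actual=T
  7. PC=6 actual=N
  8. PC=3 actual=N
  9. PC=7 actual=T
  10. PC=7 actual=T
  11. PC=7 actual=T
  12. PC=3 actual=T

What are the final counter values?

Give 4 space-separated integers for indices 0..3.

Ev 1: PC=6 idx=2 pred=N actual=T -> ctr[2]=1
Ev 2: PC=3 idx=3 pred=N actual=T -> ctr[3]=1
Ev 3: PC=7 idx=3 pred=N actual=T -> ctr[3]=2
Ev 4: PC=7 idx=3 pred=T actual=N -> ctr[3]=1
Ev 5: PC=7 idx=3 pred=N actual=N -> ctr[3]=0
Ev 6: PC=7 idx=3 pred=N actual=T -> ctr[3]=1
Ev 7: PC=6 idx=2 pred=N actual=N -> ctr[2]=0
Ev 8: PC=3 idx=3 pred=N actual=N -> ctr[3]=0
Ev 9: PC=7 idx=3 pred=N actual=T -> ctr[3]=1
Ev 10: PC=7 idx=3 pred=N actual=T -> ctr[3]=2
Ev 11: PC=7 idx=3 pred=T actual=T -> ctr[3]=3
Ev 12: PC=3 idx=3 pred=T actual=T -> ctr[3]=3

Answer: 0 0 0 3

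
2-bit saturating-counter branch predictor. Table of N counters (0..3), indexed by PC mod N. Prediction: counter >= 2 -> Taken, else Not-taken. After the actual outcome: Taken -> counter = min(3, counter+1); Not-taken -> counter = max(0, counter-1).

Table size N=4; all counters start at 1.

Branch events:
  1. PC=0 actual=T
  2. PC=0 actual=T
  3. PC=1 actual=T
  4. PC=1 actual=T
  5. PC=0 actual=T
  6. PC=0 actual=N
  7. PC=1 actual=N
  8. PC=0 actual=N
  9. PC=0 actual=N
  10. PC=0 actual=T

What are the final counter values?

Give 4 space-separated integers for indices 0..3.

Ev 1: PC=0 idx=0 pred=N actual=T -> ctr[0]=2
Ev 2: PC=0 idx=0 pred=T actual=T -> ctr[0]=3
Ev 3: PC=1 idx=1 pred=N actual=T -> ctr[1]=2
Ev 4: PC=1 idx=1 pred=T actual=T -> ctr[1]=3
Ev 5: PC=0 idx=0 pred=T actual=T -> ctr[0]=3
Ev 6: PC=0 idx=0 pred=T actual=N -> ctr[0]=2
Ev 7: PC=1 idx=1 pred=T actual=N -> ctr[1]=2
Ev 8: PC=0 idx=0 pred=T actual=N -> ctr[0]=1
Ev 9: PC=0 idx=0 pred=N actual=N -> ctr[0]=0
Ev 10: PC=0 idx=0 pred=N actual=T -> ctr[0]=1

Answer: 1 2 1 1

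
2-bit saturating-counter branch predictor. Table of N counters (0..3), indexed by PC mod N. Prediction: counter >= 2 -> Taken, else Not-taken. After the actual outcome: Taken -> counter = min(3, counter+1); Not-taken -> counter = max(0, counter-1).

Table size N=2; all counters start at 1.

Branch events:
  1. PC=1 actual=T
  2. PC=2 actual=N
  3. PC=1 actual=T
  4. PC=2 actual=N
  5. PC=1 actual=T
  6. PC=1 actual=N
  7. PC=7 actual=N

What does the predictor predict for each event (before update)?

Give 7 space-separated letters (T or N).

Ev 1: PC=1 idx=1 pred=N actual=T -> ctr[1]=2
Ev 2: PC=2 idx=0 pred=N actual=N -> ctr[0]=0
Ev 3: PC=1 idx=1 pred=T actual=T -> ctr[1]=3
Ev 4: PC=2 idx=0 pred=N actual=N -> ctr[0]=0
Ev 5: PC=1 idx=1 pred=T actual=T -> ctr[1]=3
Ev 6: PC=1 idx=1 pred=T actual=N -> ctr[1]=2
Ev 7: PC=7 idx=1 pred=T actual=N -> ctr[1]=1

Answer: N N T N T T T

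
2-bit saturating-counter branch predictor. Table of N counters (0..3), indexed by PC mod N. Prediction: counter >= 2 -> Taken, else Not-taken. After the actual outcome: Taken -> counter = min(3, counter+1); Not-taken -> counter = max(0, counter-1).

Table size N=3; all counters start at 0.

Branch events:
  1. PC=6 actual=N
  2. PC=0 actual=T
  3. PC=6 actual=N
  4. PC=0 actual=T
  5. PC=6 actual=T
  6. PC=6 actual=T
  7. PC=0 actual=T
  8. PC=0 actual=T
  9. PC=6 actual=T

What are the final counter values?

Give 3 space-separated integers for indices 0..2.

Ev 1: PC=6 idx=0 pred=N actual=N -> ctr[0]=0
Ev 2: PC=0 idx=0 pred=N actual=T -> ctr[0]=1
Ev 3: PC=6 idx=0 pred=N actual=N -> ctr[0]=0
Ev 4: PC=0 idx=0 pred=N actual=T -> ctr[0]=1
Ev 5: PC=6 idx=0 pred=N actual=T -> ctr[0]=2
Ev 6: PC=6 idx=0 pred=T actual=T -> ctr[0]=3
Ev 7: PC=0 idx=0 pred=T actual=T -> ctr[0]=3
Ev 8: PC=0 idx=0 pred=T actual=T -> ctr[0]=3
Ev 9: PC=6 idx=0 pred=T actual=T -> ctr[0]=3

Answer: 3 0 0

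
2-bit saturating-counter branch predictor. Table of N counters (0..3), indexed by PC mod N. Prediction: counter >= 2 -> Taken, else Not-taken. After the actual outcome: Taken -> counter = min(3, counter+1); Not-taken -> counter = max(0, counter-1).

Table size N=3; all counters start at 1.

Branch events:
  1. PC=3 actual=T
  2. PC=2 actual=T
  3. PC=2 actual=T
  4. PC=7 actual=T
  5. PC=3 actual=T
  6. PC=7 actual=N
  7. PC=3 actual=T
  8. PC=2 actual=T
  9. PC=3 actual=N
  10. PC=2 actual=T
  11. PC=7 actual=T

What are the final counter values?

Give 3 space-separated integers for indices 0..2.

Ev 1: PC=3 idx=0 pred=N actual=T -> ctr[0]=2
Ev 2: PC=2 idx=2 pred=N actual=T -> ctr[2]=2
Ev 3: PC=2 idx=2 pred=T actual=T -> ctr[2]=3
Ev 4: PC=7 idx=1 pred=N actual=T -> ctr[1]=2
Ev 5: PC=3 idx=0 pred=T actual=T -> ctr[0]=3
Ev 6: PC=7 idx=1 pred=T actual=N -> ctr[1]=1
Ev 7: PC=3 idx=0 pred=T actual=T -> ctr[0]=3
Ev 8: PC=2 idx=2 pred=T actual=T -> ctr[2]=3
Ev 9: PC=3 idx=0 pred=T actual=N -> ctr[0]=2
Ev 10: PC=2 idx=2 pred=T actual=T -> ctr[2]=3
Ev 11: PC=7 idx=1 pred=N actual=T -> ctr[1]=2

Answer: 2 2 3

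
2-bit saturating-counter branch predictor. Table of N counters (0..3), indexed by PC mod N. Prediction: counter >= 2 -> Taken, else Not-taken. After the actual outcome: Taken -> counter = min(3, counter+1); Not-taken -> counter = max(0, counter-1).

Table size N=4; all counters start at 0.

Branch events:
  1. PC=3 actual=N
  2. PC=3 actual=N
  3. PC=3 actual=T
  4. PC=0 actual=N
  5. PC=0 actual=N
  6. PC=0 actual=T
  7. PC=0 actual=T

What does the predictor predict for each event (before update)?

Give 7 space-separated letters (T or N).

Answer: N N N N N N N

Derivation:
Ev 1: PC=3 idx=3 pred=N actual=N -> ctr[3]=0
Ev 2: PC=3 idx=3 pred=N actual=N -> ctr[3]=0
Ev 3: PC=3 idx=3 pred=N actual=T -> ctr[3]=1
Ev 4: PC=0 idx=0 pred=N actual=N -> ctr[0]=0
Ev 5: PC=0 idx=0 pred=N actual=N -> ctr[0]=0
Ev 6: PC=0 idx=0 pred=N actual=T -> ctr[0]=1
Ev 7: PC=0 idx=0 pred=N actual=T -> ctr[0]=2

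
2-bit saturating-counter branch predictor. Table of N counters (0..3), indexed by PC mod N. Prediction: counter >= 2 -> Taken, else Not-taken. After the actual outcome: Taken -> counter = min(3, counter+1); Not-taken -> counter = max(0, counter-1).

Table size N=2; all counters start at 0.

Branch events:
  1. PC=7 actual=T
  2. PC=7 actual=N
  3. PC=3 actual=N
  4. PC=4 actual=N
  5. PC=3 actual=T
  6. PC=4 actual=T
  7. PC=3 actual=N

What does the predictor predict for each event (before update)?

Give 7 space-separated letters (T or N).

Ev 1: PC=7 idx=1 pred=N actual=T -> ctr[1]=1
Ev 2: PC=7 idx=1 pred=N actual=N -> ctr[1]=0
Ev 3: PC=3 idx=1 pred=N actual=N -> ctr[1]=0
Ev 4: PC=4 idx=0 pred=N actual=N -> ctr[0]=0
Ev 5: PC=3 idx=1 pred=N actual=T -> ctr[1]=1
Ev 6: PC=4 idx=0 pred=N actual=T -> ctr[0]=1
Ev 7: PC=3 idx=1 pred=N actual=N -> ctr[1]=0

Answer: N N N N N N N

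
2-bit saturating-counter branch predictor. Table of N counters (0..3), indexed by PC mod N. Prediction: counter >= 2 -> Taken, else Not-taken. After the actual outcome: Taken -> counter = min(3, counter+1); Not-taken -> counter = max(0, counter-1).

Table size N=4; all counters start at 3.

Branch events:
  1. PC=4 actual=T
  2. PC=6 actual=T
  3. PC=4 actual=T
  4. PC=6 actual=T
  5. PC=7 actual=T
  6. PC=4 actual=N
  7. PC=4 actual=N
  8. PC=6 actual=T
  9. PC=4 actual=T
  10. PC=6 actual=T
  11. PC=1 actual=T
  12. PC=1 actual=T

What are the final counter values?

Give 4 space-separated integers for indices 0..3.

Answer: 2 3 3 3

Derivation:
Ev 1: PC=4 idx=0 pred=T actual=T -> ctr[0]=3
Ev 2: PC=6 idx=2 pred=T actual=T -> ctr[2]=3
Ev 3: PC=4 idx=0 pred=T actual=T -> ctr[0]=3
Ev 4: PC=6 idx=2 pred=T actual=T -> ctr[2]=3
Ev 5: PC=7 idx=3 pred=T actual=T -> ctr[3]=3
Ev 6: PC=4 idx=0 pred=T actual=N -> ctr[0]=2
Ev 7: PC=4 idx=0 pred=T actual=N -> ctr[0]=1
Ev 8: PC=6 idx=2 pred=T actual=T -> ctr[2]=3
Ev 9: PC=4 idx=0 pred=N actual=T -> ctr[0]=2
Ev 10: PC=6 idx=2 pred=T actual=T -> ctr[2]=3
Ev 11: PC=1 idx=1 pred=T actual=T -> ctr[1]=3
Ev 12: PC=1 idx=1 pred=T actual=T -> ctr[1]=3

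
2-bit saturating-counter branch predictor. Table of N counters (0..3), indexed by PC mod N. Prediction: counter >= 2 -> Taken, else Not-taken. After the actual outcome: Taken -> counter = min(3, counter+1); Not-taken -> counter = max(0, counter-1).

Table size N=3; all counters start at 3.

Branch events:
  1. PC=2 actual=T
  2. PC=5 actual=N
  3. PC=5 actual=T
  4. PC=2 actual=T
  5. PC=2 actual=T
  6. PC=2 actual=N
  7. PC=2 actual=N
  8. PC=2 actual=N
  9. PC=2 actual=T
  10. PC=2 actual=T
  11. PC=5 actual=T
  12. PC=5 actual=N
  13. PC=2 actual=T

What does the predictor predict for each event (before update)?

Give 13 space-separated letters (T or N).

Answer: T T T T T T T N N N T T T

Derivation:
Ev 1: PC=2 idx=2 pred=T actual=T -> ctr[2]=3
Ev 2: PC=5 idx=2 pred=T actual=N -> ctr[2]=2
Ev 3: PC=5 idx=2 pred=T actual=T -> ctr[2]=3
Ev 4: PC=2 idx=2 pred=T actual=T -> ctr[2]=3
Ev 5: PC=2 idx=2 pred=T actual=T -> ctr[2]=3
Ev 6: PC=2 idx=2 pred=T actual=N -> ctr[2]=2
Ev 7: PC=2 idx=2 pred=T actual=N -> ctr[2]=1
Ev 8: PC=2 idx=2 pred=N actual=N -> ctr[2]=0
Ev 9: PC=2 idx=2 pred=N actual=T -> ctr[2]=1
Ev 10: PC=2 idx=2 pred=N actual=T -> ctr[2]=2
Ev 11: PC=5 idx=2 pred=T actual=T -> ctr[2]=3
Ev 12: PC=5 idx=2 pred=T actual=N -> ctr[2]=2
Ev 13: PC=2 idx=2 pred=T actual=T -> ctr[2]=3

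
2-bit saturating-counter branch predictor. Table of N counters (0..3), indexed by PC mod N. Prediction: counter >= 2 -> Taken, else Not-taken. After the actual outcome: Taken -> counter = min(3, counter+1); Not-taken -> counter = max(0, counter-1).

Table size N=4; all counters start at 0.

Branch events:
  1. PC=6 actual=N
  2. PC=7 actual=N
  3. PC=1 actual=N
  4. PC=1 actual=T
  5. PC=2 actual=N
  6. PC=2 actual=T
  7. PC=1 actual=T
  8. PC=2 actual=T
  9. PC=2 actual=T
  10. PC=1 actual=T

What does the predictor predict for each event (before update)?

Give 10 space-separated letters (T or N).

Ev 1: PC=6 idx=2 pred=N actual=N -> ctr[2]=0
Ev 2: PC=7 idx=3 pred=N actual=N -> ctr[3]=0
Ev 3: PC=1 idx=1 pred=N actual=N -> ctr[1]=0
Ev 4: PC=1 idx=1 pred=N actual=T -> ctr[1]=1
Ev 5: PC=2 idx=2 pred=N actual=N -> ctr[2]=0
Ev 6: PC=2 idx=2 pred=N actual=T -> ctr[2]=1
Ev 7: PC=1 idx=1 pred=N actual=T -> ctr[1]=2
Ev 8: PC=2 idx=2 pred=N actual=T -> ctr[2]=2
Ev 9: PC=2 idx=2 pred=T actual=T -> ctr[2]=3
Ev 10: PC=1 idx=1 pred=T actual=T -> ctr[1]=3

Answer: N N N N N N N N T T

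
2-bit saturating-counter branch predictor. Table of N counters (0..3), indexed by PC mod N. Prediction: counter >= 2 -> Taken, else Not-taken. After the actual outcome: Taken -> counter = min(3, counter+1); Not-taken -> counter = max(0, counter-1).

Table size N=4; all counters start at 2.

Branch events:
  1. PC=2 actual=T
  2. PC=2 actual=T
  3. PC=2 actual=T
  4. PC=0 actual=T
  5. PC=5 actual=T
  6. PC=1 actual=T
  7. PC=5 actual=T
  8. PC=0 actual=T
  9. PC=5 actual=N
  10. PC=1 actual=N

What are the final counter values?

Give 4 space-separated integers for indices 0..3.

Ev 1: PC=2 idx=2 pred=T actual=T -> ctr[2]=3
Ev 2: PC=2 idx=2 pred=T actual=T -> ctr[2]=3
Ev 3: PC=2 idx=2 pred=T actual=T -> ctr[2]=3
Ev 4: PC=0 idx=0 pred=T actual=T -> ctr[0]=3
Ev 5: PC=5 idx=1 pred=T actual=T -> ctr[1]=3
Ev 6: PC=1 idx=1 pred=T actual=T -> ctr[1]=3
Ev 7: PC=5 idx=1 pred=T actual=T -> ctr[1]=3
Ev 8: PC=0 idx=0 pred=T actual=T -> ctr[0]=3
Ev 9: PC=5 idx=1 pred=T actual=N -> ctr[1]=2
Ev 10: PC=1 idx=1 pred=T actual=N -> ctr[1]=1

Answer: 3 1 3 2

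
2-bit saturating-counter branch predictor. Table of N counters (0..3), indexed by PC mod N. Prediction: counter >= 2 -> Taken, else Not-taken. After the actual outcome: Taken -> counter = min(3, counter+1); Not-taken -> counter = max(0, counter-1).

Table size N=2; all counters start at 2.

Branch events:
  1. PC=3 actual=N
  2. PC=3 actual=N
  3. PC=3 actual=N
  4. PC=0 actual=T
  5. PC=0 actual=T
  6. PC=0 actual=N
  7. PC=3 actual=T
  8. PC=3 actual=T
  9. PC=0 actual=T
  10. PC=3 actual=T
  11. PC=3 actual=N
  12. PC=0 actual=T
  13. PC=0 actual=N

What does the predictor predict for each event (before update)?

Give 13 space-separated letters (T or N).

Answer: T N N T T T N N T T T T T

Derivation:
Ev 1: PC=3 idx=1 pred=T actual=N -> ctr[1]=1
Ev 2: PC=3 idx=1 pred=N actual=N -> ctr[1]=0
Ev 3: PC=3 idx=1 pred=N actual=N -> ctr[1]=0
Ev 4: PC=0 idx=0 pred=T actual=T -> ctr[0]=3
Ev 5: PC=0 idx=0 pred=T actual=T -> ctr[0]=3
Ev 6: PC=0 idx=0 pred=T actual=N -> ctr[0]=2
Ev 7: PC=3 idx=1 pred=N actual=T -> ctr[1]=1
Ev 8: PC=3 idx=1 pred=N actual=T -> ctr[1]=2
Ev 9: PC=0 idx=0 pred=T actual=T -> ctr[0]=3
Ev 10: PC=3 idx=1 pred=T actual=T -> ctr[1]=3
Ev 11: PC=3 idx=1 pred=T actual=N -> ctr[1]=2
Ev 12: PC=0 idx=0 pred=T actual=T -> ctr[0]=3
Ev 13: PC=0 idx=0 pred=T actual=N -> ctr[0]=2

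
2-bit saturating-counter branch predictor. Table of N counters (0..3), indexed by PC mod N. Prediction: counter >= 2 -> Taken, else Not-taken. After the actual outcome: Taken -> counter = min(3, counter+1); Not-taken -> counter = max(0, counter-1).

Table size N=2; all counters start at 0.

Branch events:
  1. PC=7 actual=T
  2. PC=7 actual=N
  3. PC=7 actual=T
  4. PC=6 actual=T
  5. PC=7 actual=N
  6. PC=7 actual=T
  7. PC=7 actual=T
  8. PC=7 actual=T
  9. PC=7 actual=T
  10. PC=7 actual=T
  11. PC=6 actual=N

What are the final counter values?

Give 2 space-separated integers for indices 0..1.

Answer: 0 3

Derivation:
Ev 1: PC=7 idx=1 pred=N actual=T -> ctr[1]=1
Ev 2: PC=7 idx=1 pred=N actual=N -> ctr[1]=0
Ev 3: PC=7 idx=1 pred=N actual=T -> ctr[1]=1
Ev 4: PC=6 idx=0 pred=N actual=T -> ctr[0]=1
Ev 5: PC=7 idx=1 pred=N actual=N -> ctr[1]=0
Ev 6: PC=7 idx=1 pred=N actual=T -> ctr[1]=1
Ev 7: PC=7 idx=1 pred=N actual=T -> ctr[1]=2
Ev 8: PC=7 idx=1 pred=T actual=T -> ctr[1]=3
Ev 9: PC=7 idx=1 pred=T actual=T -> ctr[1]=3
Ev 10: PC=7 idx=1 pred=T actual=T -> ctr[1]=3
Ev 11: PC=6 idx=0 pred=N actual=N -> ctr[0]=0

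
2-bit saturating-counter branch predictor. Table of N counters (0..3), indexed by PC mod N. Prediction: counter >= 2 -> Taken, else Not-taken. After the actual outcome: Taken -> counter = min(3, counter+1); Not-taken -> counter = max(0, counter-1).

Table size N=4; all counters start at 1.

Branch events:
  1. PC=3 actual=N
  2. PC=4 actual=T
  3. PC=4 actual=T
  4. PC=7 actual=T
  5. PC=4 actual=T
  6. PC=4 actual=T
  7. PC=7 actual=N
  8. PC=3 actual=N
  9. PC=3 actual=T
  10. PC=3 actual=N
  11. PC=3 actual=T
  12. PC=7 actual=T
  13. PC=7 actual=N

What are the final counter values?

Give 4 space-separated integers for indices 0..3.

Ev 1: PC=3 idx=3 pred=N actual=N -> ctr[3]=0
Ev 2: PC=4 idx=0 pred=N actual=T -> ctr[0]=2
Ev 3: PC=4 idx=0 pred=T actual=T -> ctr[0]=3
Ev 4: PC=7 idx=3 pred=N actual=T -> ctr[3]=1
Ev 5: PC=4 idx=0 pred=T actual=T -> ctr[0]=3
Ev 6: PC=4 idx=0 pred=T actual=T -> ctr[0]=3
Ev 7: PC=7 idx=3 pred=N actual=N -> ctr[3]=0
Ev 8: PC=3 idx=3 pred=N actual=N -> ctr[3]=0
Ev 9: PC=3 idx=3 pred=N actual=T -> ctr[3]=1
Ev 10: PC=3 idx=3 pred=N actual=N -> ctr[3]=0
Ev 11: PC=3 idx=3 pred=N actual=T -> ctr[3]=1
Ev 12: PC=7 idx=3 pred=N actual=T -> ctr[3]=2
Ev 13: PC=7 idx=3 pred=T actual=N -> ctr[3]=1

Answer: 3 1 1 1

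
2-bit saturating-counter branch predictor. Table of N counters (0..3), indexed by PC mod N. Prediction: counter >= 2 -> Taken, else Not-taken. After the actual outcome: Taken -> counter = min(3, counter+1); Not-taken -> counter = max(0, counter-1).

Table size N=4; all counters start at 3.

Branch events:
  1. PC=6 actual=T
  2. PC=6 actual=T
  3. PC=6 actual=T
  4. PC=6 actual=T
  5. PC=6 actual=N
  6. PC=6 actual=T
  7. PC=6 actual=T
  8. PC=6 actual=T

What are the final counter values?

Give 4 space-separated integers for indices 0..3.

Answer: 3 3 3 3

Derivation:
Ev 1: PC=6 idx=2 pred=T actual=T -> ctr[2]=3
Ev 2: PC=6 idx=2 pred=T actual=T -> ctr[2]=3
Ev 3: PC=6 idx=2 pred=T actual=T -> ctr[2]=3
Ev 4: PC=6 idx=2 pred=T actual=T -> ctr[2]=3
Ev 5: PC=6 idx=2 pred=T actual=N -> ctr[2]=2
Ev 6: PC=6 idx=2 pred=T actual=T -> ctr[2]=3
Ev 7: PC=6 idx=2 pred=T actual=T -> ctr[2]=3
Ev 8: PC=6 idx=2 pred=T actual=T -> ctr[2]=3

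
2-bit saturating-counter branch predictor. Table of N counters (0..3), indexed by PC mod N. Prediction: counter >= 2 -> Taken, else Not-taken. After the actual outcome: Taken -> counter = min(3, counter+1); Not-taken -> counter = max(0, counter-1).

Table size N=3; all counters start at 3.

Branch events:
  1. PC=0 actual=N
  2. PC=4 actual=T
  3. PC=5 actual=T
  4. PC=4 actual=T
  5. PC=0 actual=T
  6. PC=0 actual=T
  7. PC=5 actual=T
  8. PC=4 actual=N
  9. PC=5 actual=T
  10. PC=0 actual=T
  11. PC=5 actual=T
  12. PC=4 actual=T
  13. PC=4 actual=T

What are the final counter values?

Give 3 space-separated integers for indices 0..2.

Ev 1: PC=0 idx=0 pred=T actual=N -> ctr[0]=2
Ev 2: PC=4 idx=1 pred=T actual=T -> ctr[1]=3
Ev 3: PC=5 idx=2 pred=T actual=T -> ctr[2]=3
Ev 4: PC=4 idx=1 pred=T actual=T -> ctr[1]=3
Ev 5: PC=0 idx=0 pred=T actual=T -> ctr[0]=3
Ev 6: PC=0 idx=0 pred=T actual=T -> ctr[0]=3
Ev 7: PC=5 idx=2 pred=T actual=T -> ctr[2]=3
Ev 8: PC=4 idx=1 pred=T actual=N -> ctr[1]=2
Ev 9: PC=5 idx=2 pred=T actual=T -> ctr[2]=3
Ev 10: PC=0 idx=0 pred=T actual=T -> ctr[0]=3
Ev 11: PC=5 idx=2 pred=T actual=T -> ctr[2]=3
Ev 12: PC=4 idx=1 pred=T actual=T -> ctr[1]=3
Ev 13: PC=4 idx=1 pred=T actual=T -> ctr[1]=3

Answer: 3 3 3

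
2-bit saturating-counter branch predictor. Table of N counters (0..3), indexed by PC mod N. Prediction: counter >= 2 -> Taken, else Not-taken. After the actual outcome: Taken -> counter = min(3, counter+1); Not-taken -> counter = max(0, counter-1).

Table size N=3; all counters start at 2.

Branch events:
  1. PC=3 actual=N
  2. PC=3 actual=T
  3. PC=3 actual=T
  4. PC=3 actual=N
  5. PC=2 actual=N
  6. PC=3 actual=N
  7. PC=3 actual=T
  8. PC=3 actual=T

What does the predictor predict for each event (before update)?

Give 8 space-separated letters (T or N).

Ev 1: PC=3 idx=0 pred=T actual=N -> ctr[0]=1
Ev 2: PC=3 idx=0 pred=N actual=T -> ctr[0]=2
Ev 3: PC=3 idx=0 pred=T actual=T -> ctr[0]=3
Ev 4: PC=3 idx=0 pred=T actual=N -> ctr[0]=2
Ev 5: PC=2 idx=2 pred=T actual=N -> ctr[2]=1
Ev 6: PC=3 idx=0 pred=T actual=N -> ctr[0]=1
Ev 7: PC=3 idx=0 pred=N actual=T -> ctr[0]=2
Ev 8: PC=3 idx=0 pred=T actual=T -> ctr[0]=3

Answer: T N T T T T N T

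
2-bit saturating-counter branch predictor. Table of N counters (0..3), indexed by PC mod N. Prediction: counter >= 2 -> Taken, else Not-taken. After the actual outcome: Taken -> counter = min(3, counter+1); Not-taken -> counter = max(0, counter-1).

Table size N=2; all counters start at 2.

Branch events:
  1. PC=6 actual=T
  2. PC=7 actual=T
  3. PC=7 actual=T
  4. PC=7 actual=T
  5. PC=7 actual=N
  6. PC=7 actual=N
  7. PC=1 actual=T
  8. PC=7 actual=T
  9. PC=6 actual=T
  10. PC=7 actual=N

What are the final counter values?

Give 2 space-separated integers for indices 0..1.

Ev 1: PC=6 idx=0 pred=T actual=T -> ctr[0]=3
Ev 2: PC=7 idx=1 pred=T actual=T -> ctr[1]=3
Ev 3: PC=7 idx=1 pred=T actual=T -> ctr[1]=3
Ev 4: PC=7 idx=1 pred=T actual=T -> ctr[1]=3
Ev 5: PC=7 idx=1 pred=T actual=N -> ctr[1]=2
Ev 6: PC=7 idx=1 pred=T actual=N -> ctr[1]=1
Ev 7: PC=1 idx=1 pred=N actual=T -> ctr[1]=2
Ev 8: PC=7 idx=1 pred=T actual=T -> ctr[1]=3
Ev 9: PC=6 idx=0 pred=T actual=T -> ctr[0]=3
Ev 10: PC=7 idx=1 pred=T actual=N -> ctr[1]=2

Answer: 3 2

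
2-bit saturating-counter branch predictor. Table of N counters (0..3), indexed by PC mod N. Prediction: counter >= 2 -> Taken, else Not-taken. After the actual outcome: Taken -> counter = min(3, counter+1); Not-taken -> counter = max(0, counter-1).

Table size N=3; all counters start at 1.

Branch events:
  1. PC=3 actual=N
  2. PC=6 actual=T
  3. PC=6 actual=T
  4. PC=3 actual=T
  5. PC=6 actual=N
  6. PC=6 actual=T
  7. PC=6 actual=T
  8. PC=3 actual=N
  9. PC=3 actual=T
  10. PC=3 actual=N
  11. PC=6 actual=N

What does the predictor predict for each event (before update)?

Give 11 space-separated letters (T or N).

Answer: N N N T T T T T T T T

Derivation:
Ev 1: PC=3 idx=0 pred=N actual=N -> ctr[0]=0
Ev 2: PC=6 idx=0 pred=N actual=T -> ctr[0]=1
Ev 3: PC=6 idx=0 pred=N actual=T -> ctr[0]=2
Ev 4: PC=3 idx=0 pred=T actual=T -> ctr[0]=3
Ev 5: PC=6 idx=0 pred=T actual=N -> ctr[0]=2
Ev 6: PC=6 idx=0 pred=T actual=T -> ctr[0]=3
Ev 7: PC=6 idx=0 pred=T actual=T -> ctr[0]=3
Ev 8: PC=3 idx=0 pred=T actual=N -> ctr[0]=2
Ev 9: PC=3 idx=0 pred=T actual=T -> ctr[0]=3
Ev 10: PC=3 idx=0 pred=T actual=N -> ctr[0]=2
Ev 11: PC=6 idx=0 pred=T actual=N -> ctr[0]=1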